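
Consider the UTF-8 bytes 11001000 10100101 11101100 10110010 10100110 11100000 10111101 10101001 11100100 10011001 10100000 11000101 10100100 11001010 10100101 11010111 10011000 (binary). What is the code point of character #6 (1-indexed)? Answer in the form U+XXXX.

Offset 0: leading byte 0xC8 = 11001000 → 2-byte char #1 = C8 A5.
Offset 2: leading byte 0xEC = 11101100 → 3-byte char #2 = EC B2 A6.
Offset 5: leading byte 0xE0 = 11100000 → 3-byte char #3 = E0 BD A9.
Offset 8: leading byte 0xE4 = 11100100 → 3-byte char #4 = E4 99 A0.
Offset 11: leading byte 0xC5 = 11000101 → 2-byte char #5 = C5 A4.
Offset 13: leading byte 0xCA = 11001010 → 2-byte char #6 = CA A5.
Leading byte 0xCA = 11001010 matches 110xxxxx → 2-byte sequence.
Byte 1: 0xCA = 11001010, payload 01010 (5 bits).
Byte 2: 0xA5 = 10100101 (10xxxxxx ✓), payload 100101.
Concatenate: 01010100101 = 0x2A5 (11 bits → U+02A5).

U+02A5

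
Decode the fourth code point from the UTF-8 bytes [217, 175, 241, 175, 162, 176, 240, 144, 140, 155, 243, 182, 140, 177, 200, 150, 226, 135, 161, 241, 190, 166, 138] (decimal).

Offset 0: leading byte 0xD9 = 11011001 → 2-byte char #1 = D9 AF.
Offset 2: leading byte 0xF1 = 11110001 → 4-byte char #2 = F1 AF A2 B0.
Offset 6: leading byte 0xF0 = 11110000 → 4-byte char #3 = F0 90 8C 9B.
Offset 10: leading byte 0xF3 = 11110011 → 4-byte char #4 = F3 B6 8C B1.
Leading byte 0xF3 = 11110011 matches 11110xxx → 4-byte sequence.
Byte 1: 0xF3 = 11110011, payload 011 (3 bits).
Byte 2: 0xB6 = 10110110 (10xxxxxx ✓), payload 110110.
Byte 3: 0x8C = 10001100 (10xxxxxx ✓), payload 001100.
Byte 4: 0xB1 = 10110001 (10xxxxxx ✓), payload 110001.
Concatenate: 011110110001100110001 = 0xF6331 (21 bits → U+F6331).

U+F6331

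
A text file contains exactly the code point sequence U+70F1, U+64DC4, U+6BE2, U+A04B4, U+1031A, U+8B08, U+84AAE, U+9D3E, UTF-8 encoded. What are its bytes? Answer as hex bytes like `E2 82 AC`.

U+70F1: 3-byte form → E7 83 B1.
U+64DC4: 4-byte form → F1 A4 B7 84.
U+6BE2: 3-byte form → E6 AF A2.
U+A04B4: 4-byte form → F2 A0 92 B4.
U+1031A: 4-byte form → F0 90 8C 9A.
U+8B08: 3-byte form → E8 AC 88.
U+84AAE: 4-byte form → F2 84 AA AE.
U+9D3E: 3-byte form → E9 B4 BE.
Concatenated (28 bytes): E7 83 B1 F1 A4 B7 84 E6 AF A2 F2 A0 92 B4 F0 90 8C 9A E8 AC 88 F2 84 AA AE E9 B4 BE.

E7 83 B1 F1 A4 B7 84 E6 AF A2 F2 A0 92 B4 F0 90 8C 9A E8 AC 88 F2 84 AA AE E9 B4 BE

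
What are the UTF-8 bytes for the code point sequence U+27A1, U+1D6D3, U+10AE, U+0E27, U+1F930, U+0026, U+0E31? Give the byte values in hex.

E2 9E A1 F0 9D 9B 93 E1 82 AE E0 B8 A7 F0 9F A4 B0 26 E0 B8 B1

U+27A1: 3-byte form → E2 9E A1.
U+1D6D3: 4-byte form → F0 9D 9B 93.
U+10AE: 3-byte form → E1 82 AE.
U+0E27: 3-byte form → E0 B8 A7.
U+1F930: 4-byte form → F0 9F A4 B0.
U+0026: 1-byte form → 26.
U+0E31: 3-byte form → E0 B8 B1.
Concatenated (21 bytes): E2 9E A1 F0 9D 9B 93 E1 82 AE E0 B8 A7 F0 9F A4 B0 26 E0 B8 B1.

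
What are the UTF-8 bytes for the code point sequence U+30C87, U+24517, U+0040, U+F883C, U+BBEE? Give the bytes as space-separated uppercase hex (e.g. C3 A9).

F0 B0 B2 87 F0 A4 94 97 40 F3 B8 A0 BC EB AF AE

U+30C87: 4-byte form → F0 B0 B2 87.
U+24517: 4-byte form → F0 A4 94 97.
U+0040: 1-byte form → 40.
U+F883C: 4-byte form → F3 B8 A0 BC.
U+BBEE: 3-byte form → EB AF AE.
Concatenated (16 bytes): F0 B0 B2 87 F0 A4 94 97 40 F3 B8 A0 BC EB AF AE.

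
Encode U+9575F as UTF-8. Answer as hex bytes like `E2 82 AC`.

U+9575F = 0x9575F = 612191 decimal. In range U+10000–U+10FFFF → 4-byte form: 11110xxx 10xxxxxx 10xxxxxx 10xxxxxx.
Binary (21 bits): 010010101011101011111.
Split 3+6+6+6: 010 | 010101 | 011101 | 011111.
Byte 1: 11110010 = 0xF2.
Byte 2: 10010101 = 0x95.
Byte 3: 10011101 = 0x9D.
Byte 4: 10011111 = 0x9F.

F2 95 9D 9F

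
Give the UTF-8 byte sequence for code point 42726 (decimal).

EA 9B A6

U+A6E6 = 0xA6E6 = 42726 decimal. In range U+0800–U+FFFF → 3-byte form: 1110xxxx 10xxxxxx 10xxxxxx.
Binary (16 bits): 1010011011100110.
Split 4+6+6: 1010 | 011011 | 100110.
Byte 1: 11101010 = 0xEA.
Byte 2: 10011011 = 0x9B.
Byte 3: 10100110 = 0xA6.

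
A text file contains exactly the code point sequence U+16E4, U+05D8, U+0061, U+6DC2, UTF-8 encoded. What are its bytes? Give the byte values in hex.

U+16E4: 3-byte form → E1 9B A4.
U+05D8: 2-byte form → D7 98.
U+0061: 1-byte form → 61.
U+6DC2: 3-byte form → E6 B7 82.
Concatenated (9 bytes): E1 9B A4 D7 98 61 E6 B7 82.

E1 9B A4 D7 98 61 E6 B7 82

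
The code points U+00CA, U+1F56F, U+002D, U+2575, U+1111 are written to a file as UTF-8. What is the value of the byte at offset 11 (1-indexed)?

1-indexed offset 11 is 0-indexed offset 10.
U+00CA → 2-byte form C3 8A at offsets 0–1.
U+1F56F → 4-byte form F0 9F 95 AF at offsets 2–5.
U+002D → 1-byte form 2D at offsets 6–6.
U+2575 → 3-byte form E2 95 B5 at offsets 7–9.
U+1111 → 3-byte form E1 84 91 at offsets 10–12.
Offset 10 falls in char 5's range; it's byte 1 of E1 84 91 = 0xE1.

0xE1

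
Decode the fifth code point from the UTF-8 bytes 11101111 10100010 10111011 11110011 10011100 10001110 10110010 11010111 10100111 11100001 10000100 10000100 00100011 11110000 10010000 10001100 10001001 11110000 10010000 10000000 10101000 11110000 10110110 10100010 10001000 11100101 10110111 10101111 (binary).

U+0023

Offset 0: leading byte 0xEF = 11101111 → 3-byte char #1 = EF A2 BB.
Offset 3: leading byte 0xF3 = 11110011 → 4-byte char #2 = F3 9C 8E B2.
Offset 7: leading byte 0xD7 = 11010111 → 2-byte char #3 = D7 A7.
Offset 9: leading byte 0xE1 = 11100001 → 3-byte char #4 = E1 84 84.
Offset 12: leading byte 0x23 = 00100011 → 1-byte char #5 = 23.
Leading byte 0x23 = 00100011 matches 0xxxxxxx → 1-byte sequence.
Byte 1: 0x23 = 00100011, payload 0100011 (7 bits).
Concatenate: 0100011 = 0x23 (7 bits → U+0023).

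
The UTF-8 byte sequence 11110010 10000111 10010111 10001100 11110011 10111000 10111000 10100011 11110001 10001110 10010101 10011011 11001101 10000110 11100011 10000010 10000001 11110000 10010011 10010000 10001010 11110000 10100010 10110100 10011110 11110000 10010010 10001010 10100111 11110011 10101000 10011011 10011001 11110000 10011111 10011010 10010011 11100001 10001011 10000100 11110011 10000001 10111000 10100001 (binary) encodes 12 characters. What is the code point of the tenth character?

Offset 0: leading byte 0xF2 = 11110010 → 4-byte char #1 = F2 87 97 8C.
Offset 4: leading byte 0xF3 = 11110011 → 4-byte char #2 = F3 B8 B8 A3.
Offset 8: leading byte 0xF1 = 11110001 → 4-byte char #3 = F1 8E 95 9B.
Offset 12: leading byte 0xCD = 11001101 → 2-byte char #4 = CD 86.
Offset 14: leading byte 0xE3 = 11100011 → 3-byte char #5 = E3 82 81.
Offset 17: leading byte 0xF0 = 11110000 → 4-byte char #6 = F0 93 90 8A.
Offset 21: leading byte 0xF0 = 11110000 → 4-byte char #7 = F0 A2 B4 9E.
Offset 25: leading byte 0xF0 = 11110000 → 4-byte char #8 = F0 92 8A A7.
Offset 29: leading byte 0xF3 = 11110011 → 4-byte char #9 = F3 A8 9B 99.
Offset 33: leading byte 0xF0 = 11110000 → 4-byte char #10 = F0 9F 9A 93.
Leading byte 0xF0 = 11110000 matches 11110xxx → 4-byte sequence.
Byte 1: 0xF0 = 11110000, payload 000 (3 bits).
Byte 2: 0x9F = 10011111 (10xxxxxx ✓), payload 011111.
Byte 3: 0x9A = 10011010 (10xxxxxx ✓), payload 011010.
Byte 4: 0x93 = 10010011 (10xxxxxx ✓), payload 010011.
Concatenate: 000011111011010010011 = 0x1F693 (21 bits → U+1F693).

U+1F693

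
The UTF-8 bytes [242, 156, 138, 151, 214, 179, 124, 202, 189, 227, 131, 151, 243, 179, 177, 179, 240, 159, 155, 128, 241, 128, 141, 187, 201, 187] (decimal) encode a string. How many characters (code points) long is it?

Byte at offset 0: 0xF2 = 11110010 → 4-byte char (#1). Advance 4.
Byte at offset 4: 0xD6 = 11010110 → 2-byte char (#2). Advance 2.
Byte at offset 6: 0x7C = 01111100 → 1-byte char (#3). Advance 1.
Byte at offset 7: 0xCA = 11001010 → 2-byte char (#4). Advance 2.
Byte at offset 9: 0xE3 = 11100011 → 3-byte char (#5). Advance 3.
Byte at offset 12: 0xF3 = 11110011 → 4-byte char (#6). Advance 4.
Byte at offset 16: 0xF0 = 11110000 → 4-byte char (#7). Advance 4.
Byte at offset 20: 0xF1 = 11110001 → 4-byte char (#8). Advance 4.
Byte at offset 24: 0xC9 = 11001001 → 2-byte char (#9). Advance 2.
Reached end at offset 26 after 9 code points.

9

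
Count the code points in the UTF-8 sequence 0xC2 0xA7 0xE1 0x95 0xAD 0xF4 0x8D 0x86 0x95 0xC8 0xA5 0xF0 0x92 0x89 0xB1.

Byte at offset 0: 0xC2 = 11000010 → 2-byte char (#1). Advance 2.
Byte at offset 2: 0xE1 = 11100001 → 3-byte char (#2). Advance 3.
Byte at offset 5: 0xF4 = 11110100 → 4-byte char (#3). Advance 4.
Byte at offset 9: 0xC8 = 11001000 → 2-byte char (#4). Advance 2.
Byte at offset 11: 0xF0 = 11110000 → 4-byte char (#5). Advance 4.
Reached end at offset 15 after 5 code points.

5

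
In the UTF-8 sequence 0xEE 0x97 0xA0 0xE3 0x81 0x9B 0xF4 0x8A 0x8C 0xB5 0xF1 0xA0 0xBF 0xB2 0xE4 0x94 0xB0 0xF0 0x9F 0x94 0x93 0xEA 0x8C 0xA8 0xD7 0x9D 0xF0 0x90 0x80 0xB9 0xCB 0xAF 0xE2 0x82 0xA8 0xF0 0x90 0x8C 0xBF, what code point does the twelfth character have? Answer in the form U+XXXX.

U+1033F

Offset 0: leading byte 0xEE = 11101110 → 3-byte char #1 = EE 97 A0.
Offset 3: leading byte 0xE3 = 11100011 → 3-byte char #2 = E3 81 9B.
Offset 6: leading byte 0xF4 = 11110100 → 4-byte char #3 = F4 8A 8C B5.
Offset 10: leading byte 0xF1 = 11110001 → 4-byte char #4 = F1 A0 BF B2.
Offset 14: leading byte 0xE4 = 11100100 → 3-byte char #5 = E4 94 B0.
Offset 17: leading byte 0xF0 = 11110000 → 4-byte char #6 = F0 9F 94 93.
Offset 21: leading byte 0xEA = 11101010 → 3-byte char #7 = EA 8C A8.
Offset 24: leading byte 0xD7 = 11010111 → 2-byte char #8 = D7 9D.
Offset 26: leading byte 0xF0 = 11110000 → 4-byte char #9 = F0 90 80 B9.
Offset 30: leading byte 0xCB = 11001011 → 2-byte char #10 = CB AF.
Offset 32: leading byte 0xE2 = 11100010 → 3-byte char #11 = E2 82 A8.
Offset 35: leading byte 0xF0 = 11110000 → 4-byte char #12 = F0 90 8C BF.
Leading byte 0xF0 = 11110000 matches 11110xxx → 4-byte sequence.
Byte 1: 0xF0 = 11110000, payload 000 (3 bits).
Byte 2: 0x90 = 10010000 (10xxxxxx ✓), payload 010000.
Byte 3: 0x8C = 10001100 (10xxxxxx ✓), payload 001100.
Byte 4: 0xBF = 10111111 (10xxxxxx ✓), payload 111111.
Concatenate: 000010000001100111111 = 0x1033F (21 bits → U+1033F).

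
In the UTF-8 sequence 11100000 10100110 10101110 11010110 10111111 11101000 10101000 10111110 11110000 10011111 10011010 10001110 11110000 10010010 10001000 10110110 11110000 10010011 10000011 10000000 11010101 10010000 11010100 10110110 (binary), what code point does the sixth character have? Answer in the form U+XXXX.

U+130C0

Offset 0: leading byte 0xE0 = 11100000 → 3-byte char #1 = E0 A6 AE.
Offset 3: leading byte 0xD6 = 11010110 → 2-byte char #2 = D6 BF.
Offset 5: leading byte 0xE8 = 11101000 → 3-byte char #3 = E8 A8 BE.
Offset 8: leading byte 0xF0 = 11110000 → 4-byte char #4 = F0 9F 9A 8E.
Offset 12: leading byte 0xF0 = 11110000 → 4-byte char #5 = F0 92 88 B6.
Offset 16: leading byte 0xF0 = 11110000 → 4-byte char #6 = F0 93 83 80.
Leading byte 0xF0 = 11110000 matches 11110xxx → 4-byte sequence.
Byte 1: 0xF0 = 11110000, payload 000 (3 bits).
Byte 2: 0x93 = 10010011 (10xxxxxx ✓), payload 010011.
Byte 3: 0x83 = 10000011 (10xxxxxx ✓), payload 000011.
Byte 4: 0x80 = 10000000 (10xxxxxx ✓), payload 000000.
Concatenate: 000010011000011000000 = 0x130C0 (21 bits → U+130C0).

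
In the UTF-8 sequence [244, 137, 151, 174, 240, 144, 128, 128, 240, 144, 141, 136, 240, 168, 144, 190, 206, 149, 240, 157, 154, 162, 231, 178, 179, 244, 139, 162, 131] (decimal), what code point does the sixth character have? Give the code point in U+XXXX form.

Offset 0: leading byte 0xF4 = 11110100 → 4-byte char #1 = F4 89 97 AE.
Offset 4: leading byte 0xF0 = 11110000 → 4-byte char #2 = F0 90 80 80.
Offset 8: leading byte 0xF0 = 11110000 → 4-byte char #3 = F0 90 8D 88.
Offset 12: leading byte 0xF0 = 11110000 → 4-byte char #4 = F0 A8 90 BE.
Offset 16: leading byte 0xCE = 11001110 → 2-byte char #5 = CE 95.
Offset 18: leading byte 0xF0 = 11110000 → 4-byte char #6 = F0 9D 9A A2.
Leading byte 0xF0 = 11110000 matches 11110xxx → 4-byte sequence.
Byte 1: 0xF0 = 11110000, payload 000 (3 bits).
Byte 2: 0x9D = 10011101 (10xxxxxx ✓), payload 011101.
Byte 3: 0x9A = 10011010 (10xxxxxx ✓), payload 011010.
Byte 4: 0xA2 = 10100010 (10xxxxxx ✓), payload 100010.
Concatenate: 000011101011010100010 = 0x1D6A2 (21 bits → U+1D6A2).

U+1D6A2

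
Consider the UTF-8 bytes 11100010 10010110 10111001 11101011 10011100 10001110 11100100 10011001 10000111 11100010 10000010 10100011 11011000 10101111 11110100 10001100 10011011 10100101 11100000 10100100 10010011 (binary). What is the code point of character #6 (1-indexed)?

U+10C6E5

Offset 0: leading byte 0xE2 = 11100010 → 3-byte char #1 = E2 96 B9.
Offset 3: leading byte 0xEB = 11101011 → 3-byte char #2 = EB 9C 8E.
Offset 6: leading byte 0xE4 = 11100100 → 3-byte char #3 = E4 99 87.
Offset 9: leading byte 0xE2 = 11100010 → 3-byte char #4 = E2 82 A3.
Offset 12: leading byte 0xD8 = 11011000 → 2-byte char #5 = D8 AF.
Offset 14: leading byte 0xF4 = 11110100 → 4-byte char #6 = F4 8C 9B A5.
Leading byte 0xF4 = 11110100 matches 11110xxx → 4-byte sequence.
Byte 1: 0xF4 = 11110100, payload 100 (3 bits).
Byte 2: 0x8C = 10001100 (10xxxxxx ✓), payload 001100.
Byte 3: 0x9B = 10011011 (10xxxxxx ✓), payload 011011.
Byte 4: 0xA5 = 10100101 (10xxxxxx ✓), payload 100101.
Concatenate: 100001100011011100101 = 0x10C6E5 (21 bits → U+10C6E5).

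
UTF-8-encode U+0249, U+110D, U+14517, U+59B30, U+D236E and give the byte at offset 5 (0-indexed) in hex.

U+0249 → 2-byte form C9 89 at offsets 0–1.
U+110D → 3-byte form E1 84 8D at offsets 2–4.
U+14517 → 4-byte form F0 94 94 97 at offsets 5–8.
Offset 5 falls in char 3's range; it's byte 1 of F0 94 94 97 = 0xF0.

0xF0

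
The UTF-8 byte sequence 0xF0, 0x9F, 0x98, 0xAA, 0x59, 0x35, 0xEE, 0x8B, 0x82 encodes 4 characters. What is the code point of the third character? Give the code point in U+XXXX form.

U+0035

Offset 0: leading byte 0xF0 = 11110000 → 4-byte char #1 = F0 9F 98 AA.
Offset 4: leading byte 0x59 = 01011001 → 1-byte char #2 = 59.
Offset 5: leading byte 0x35 = 00110101 → 1-byte char #3 = 35.
Leading byte 0x35 = 00110101 matches 0xxxxxxx → 1-byte sequence.
Byte 1: 0x35 = 00110101, payload 0110101 (7 bits).
Concatenate: 0110101 = 0x35 (7 bits → U+0035).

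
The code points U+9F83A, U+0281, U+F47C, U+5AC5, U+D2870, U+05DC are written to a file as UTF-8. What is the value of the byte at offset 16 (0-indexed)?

0xD7

U+9F83A → 4-byte form F2 9F A0 BA at offsets 0–3.
U+0281 → 2-byte form CA 81 at offsets 4–5.
U+F47C → 3-byte form EF 91 BC at offsets 6–8.
U+5AC5 → 3-byte form E5 AB 85 at offsets 9–11.
U+D2870 → 4-byte form F3 92 A1 B0 at offsets 12–15.
U+05DC → 2-byte form D7 9C at offsets 16–17.
Offset 16 falls in char 6's range; it's byte 1 of D7 9C = 0xD7.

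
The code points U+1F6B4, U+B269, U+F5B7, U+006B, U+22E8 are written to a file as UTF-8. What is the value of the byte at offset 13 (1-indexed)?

1-indexed offset 13 is 0-indexed offset 12.
U+1F6B4 → 4-byte form F0 9F 9A B4 at offsets 0–3.
U+B269 → 3-byte form EB 89 A9 at offsets 4–6.
U+F5B7 → 3-byte form EF 96 B7 at offsets 7–9.
U+006B → 1-byte form 6B at offsets 10–10.
U+22E8 → 3-byte form E2 8B A8 at offsets 11–13.
Offset 12 falls in char 5's range; it's byte 2 of E2 8B A8 = 0x8B.

0x8B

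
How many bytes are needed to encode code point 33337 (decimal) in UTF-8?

U+8239 = 0x8239. UTF-8 uses 1 byte below 0x80, 2 below 0x800, 3 below 0x10000, 4 up to 0x10FFFF. 0x8239 is in U+0800–U+FFFF → 3 bytes.

3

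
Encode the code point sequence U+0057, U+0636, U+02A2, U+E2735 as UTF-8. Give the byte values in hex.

57 D8 B6 CA A2 F3 A2 9C B5

U+0057: 1-byte form → 57.
U+0636: 2-byte form → D8 B6.
U+02A2: 2-byte form → CA A2.
U+E2735: 4-byte form → F3 A2 9C B5.
Concatenated (9 bytes): 57 D8 B6 CA A2 F3 A2 9C B5.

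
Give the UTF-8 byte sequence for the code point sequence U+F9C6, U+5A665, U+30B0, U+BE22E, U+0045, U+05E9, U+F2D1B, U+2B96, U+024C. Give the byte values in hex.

EF A7 86 F1 9A 99 A5 E3 82 B0 F2 BE 88 AE 45 D7 A9 F3 B2 B4 9B E2 AE 96 C9 8C

U+F9C6: 3-byte form → EF A7 86.
U+5A665: 4-byte form → F1 9A 99 A5.
U+30B0: 3-byte form → E3 82 B0.
U+BE22E: 4-byte form → F2 BE 88 AE.
U+0045: 1-byte form → 45.
U+05E9: 2-byte form → D7 A9.
U+F2D1B: 4-byte form → F3 B2 B4 9B.
U+2B96: 3-byte form → E2 AE 96.
U+024C: 2-byte form → C9 8C.
Concatenated (26 bytes): EF A7 86 F1 9A 99 A5 E3 82 B0 F2 BE 88 AE 45 D7 A9 F3 B2 B4 9B E2 AE 96 C9 8C.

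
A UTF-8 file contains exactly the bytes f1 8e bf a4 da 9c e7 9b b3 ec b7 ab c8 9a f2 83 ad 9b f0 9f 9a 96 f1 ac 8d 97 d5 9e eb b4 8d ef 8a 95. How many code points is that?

11

Byte at offset 0: 0xF1 = 11110001 → 4-byte char (#1). Advance 4.
Byte at offset 4: 0xDA = 11011010 → 2-byte char (#2). Advance 2.
Byte at offset 6: 0xE7 = 11100111 → 3-byte char (#3). Advance 3.
Byte at offset 9: 0xEC = 11101100 → 3-byte char (#4). Advance 3.
Byte at offset 12: 0xC8 = 11001000 → 2-byte char (#5). Advance 2.
Byte at offset 14: 0xF2 = 11110010 → 4-byte char (#6). Advance 4.
Byte at offset 18: 0xF0 = 11110000 → 4-byte char (#7). Advance 4.
Byte at offset 22: 0xF1 = 11110001 → 4-byte char (#8). Advance 4.
Byte at offset 26: 0xD5 = 11010101 → 2-byte char (#9). Advance 2.
Byte at offset 28: 0xEB = 11101011 → 3-byte char (#10). Advance 3.
Byte at offset 31: 0xEF = 11101111 → 3-byte char (#11). Advance 3.
Reached end at offset 34 after 11 code points.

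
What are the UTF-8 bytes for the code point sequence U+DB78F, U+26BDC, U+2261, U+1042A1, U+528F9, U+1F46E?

U+DB78F: 4-byte form → F3 9B 9E 8F.
U+26BDC: 4-byte form → F0 A6 AF 9C.
U+2261: 3-byte form → E2 89 A1.
U+1042A1: 4-byte form → F4 84 8A A1.
U+528F9: 4-byte form → F1 92 A3 B9.
U+1F46E: 4-byte form → F0 9F 91 AE.
Concatenated (23 bytes): F3 9B 9E 8F F0 A6 AF 9C E2 89 A1 F4 84 8A A1 F1 92 A3 B9 F0 9F 91 AE.

F3 9B 9E 8F F0 A6 AF 9C E2 89 A1 F4 84 8A A1 F1 92 A3 B9 F0 9F 91 AE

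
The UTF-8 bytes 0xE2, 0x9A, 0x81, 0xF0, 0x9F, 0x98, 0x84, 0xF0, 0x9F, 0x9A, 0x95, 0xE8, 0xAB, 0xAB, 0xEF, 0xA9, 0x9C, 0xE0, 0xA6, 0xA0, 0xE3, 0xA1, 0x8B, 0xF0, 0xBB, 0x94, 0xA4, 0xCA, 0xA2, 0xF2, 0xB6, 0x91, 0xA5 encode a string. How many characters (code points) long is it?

Byte at offset 0: 0xE2 = 11100010 → 3-byte char (#1). Advance 3.
Byte at offset 3: 0xF0 = 11110000 → 4-byte char (#2). Advance 4.
Byte at offset 7: 0xF0 = 11110000 → 4-byte char (#3). Advance 4.
Byte at offset 11: 0xE8 = 11101000 → 3-byte char (#4). Advance 3.
Byte at offset 14: 0xEF = 11101111 → 3-byte char (#5). Advance 3.
Byte at offset 17: 0xE0 = 11100000 → 3-byte char (#6). Advance 3.
Byte at offset 20: 0xE3 = 11100011 → 3-byte char (#7). Advance 3.
Byte at offset 23: 0xF0 = 11110000 → 4-byte char (#8). Advance 4.
Byte at offset 27: 0xCA = 11001010 → 2-byte char (#9). Advance 2.
Byte at offset 29: 0xF2 = 11110010 → 4-byte char (#10). Advance 4.
Reached end at offset 33 after 10 code points.

10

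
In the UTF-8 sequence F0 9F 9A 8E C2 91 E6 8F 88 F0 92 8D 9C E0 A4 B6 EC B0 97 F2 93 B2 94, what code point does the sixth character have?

Offset 0: leading byte 0xF0 = 11110000 → 4-byte char #1 = F0 9F 9A 8E.
Offset 4: leading byte 0xC2 = 11000010 → 2-byte char #2 = C2 91.
Offset 6: leading byte 0xE6 = 11100110 → 3-byte char #3 = E6 8F 88.
Offset 9: leading byte 0xF0 = 11110000 → 4-byte char #4 = F0 92 8D 9C.
Offset 13: leading byte 0xE0 = 11100000 → 3-byte char #5 = E0 A4 B6.
Offset 16: leading byte 0xEC = 11101100 → 3-byte char #6 = EC B0 97.
Leading byte 0xEC = 11101100 matches 1110xxxx → 3-byte sequence.
Byte 1: 0xEC = 11101100, payload 1100 (4 bits).
Byte 2: 0xB0 = 10110000 (10xxxxxx ✓), payload 110000.
Byte 3: 0x97 = 10010111 (10xxxxxx ✓), payload 010111.
Concatenate: 1100110000010111 = 0xCC17 (16 bits → U+CC17).

U+CC17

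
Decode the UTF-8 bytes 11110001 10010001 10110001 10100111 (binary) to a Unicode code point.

U+51C67

Leading byte 0xF1 = 11110001 matches 11110xxx → 4-byte sequence.
Byte 1: 0xF1 = 11110001, payload 001 (3 bits).
Byte 2: 0x91 = 10010001 (10xxxxxx ✓), payload 010001.
Byte 3: 0xB1 = 10110001 (10xxxxxx ✓), payload 110001.
Byte 4: 0xA7 = 10100111 (10xxxxxx ✓), payload 100111.
Concatenate: 001010001110001100111 = 0x51C67 (21 bits → U+51C67).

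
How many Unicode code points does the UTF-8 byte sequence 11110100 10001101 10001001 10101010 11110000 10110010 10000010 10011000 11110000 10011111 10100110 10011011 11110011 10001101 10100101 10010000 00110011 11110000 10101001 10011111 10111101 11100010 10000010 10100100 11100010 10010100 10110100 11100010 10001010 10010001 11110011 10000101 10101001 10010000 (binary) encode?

Byte at offset 0: 0xF4 = 11110100 → 4-byte char (#1). Advance 4.
Byte at offset 4: 0xF0 = 11110000 → 4-byte char (#2). Advance 4.
Byte at offset 8: 0xF0 = 11110000 → 4-byte char (#3). Advance 4.
Byte at offset 12: 0xF3 = 11110011 → 4-byte char (#4). Advance 4.
Byte at offset 16: 0x33 = 00110011 → 1-byte char (#5). Advance 1.
Byte at offset 17: 0xF0 = 11110000 → 4-byte char (#6). Advance 4.
Byte at offset 21: 0xE2 = 11100010 → 3-byte char (#7). Advance 3.
Byte at offset 24: 0xE2 = 11100010 → 3-byte char (#8). Advance 3.
Byte at offset 27: 0xE2 = 11100010 → 3-byte char (#9). Advance 3.
Byte at offset 30: 0xF3 = 11110011 → 4-byte char (#10). Advance 4.
Reached end at offset 34 after 10 code points.

10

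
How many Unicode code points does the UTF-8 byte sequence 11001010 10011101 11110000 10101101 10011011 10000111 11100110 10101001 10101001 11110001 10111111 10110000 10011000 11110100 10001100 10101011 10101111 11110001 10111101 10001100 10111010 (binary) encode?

6

Byte at offset 0: 0xCA = 11001010 → 2-byte char (#1). Advance 2.
Byte at offset 2: 0xF0 = 11110000 → 4-byte char (#2). Advance 4.
Byte at offset 6: 0xE6 = 11100110 → 3-byte char (#3). Advance 3.
Byte at offset 9: 0xF1 = 11110001 → 4-byte char (#4). Advance 4.
Byte at offset 13: 0xF4 = 11110100 → 4-byte char (#5). Advance 4.
Byte at offset 17: 0xF1 = 11110001 → 4-byte char (#6). Advance 4.
Reached end at offset 21 after 6 code points.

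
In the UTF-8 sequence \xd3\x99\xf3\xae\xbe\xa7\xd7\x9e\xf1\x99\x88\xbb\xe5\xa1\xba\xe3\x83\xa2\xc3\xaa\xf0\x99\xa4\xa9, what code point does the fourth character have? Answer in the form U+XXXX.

Offset 0: leading byte 0xD3 = 11010011 → 2-byte char #1 = D3 99.
Offset 2: leading byte 0xF3 = 11110011 → 4-byte char #2 = F3 AE BE A7.
Offset 6: leading byte 0xD7 = 11010111 → 2-byte char #3 = D7 9E.
Offset 8: leading byte 0xF1 = 11110001 → 4-byte char #4 = F1 99 88 BB.
Leading byte 0xF1 = 11110001 matches 11110xxx → 4-byte sequence.
Byte 1: 0xF1 = 11110001, payload 001 (3 bits).
Byte 2: 0x99 = 10011001 (10xxxxxx ✓), payload 011001.
Byte 3: 0x88 = 10001000 (10xxxxxx ✓), payload 001000.
Byte 4: 0xBB = 10111011 (10xxxxxx ✓), payload 111011.
Concatenate: 001011001001000111011 = 0x5923B (21 bits → U+5923B).

U+5923B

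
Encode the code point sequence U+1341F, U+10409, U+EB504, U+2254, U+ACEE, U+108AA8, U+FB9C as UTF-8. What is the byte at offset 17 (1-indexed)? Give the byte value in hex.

1-indexed offset 17 is 0-indexed offset 16.
U+1341F → 4-byte form F0 93 90 9F at offsets 0–3.
U+10409 → 4-byte form F0 90 90 89 at offsets 4–7.
U+EB504 → 4-byte form F3 AB 94 84 at offsets 8–11.
U+2254 → 3-byte form E2 89 94 at offsets 12–14.
U+ACEE → 3-byte form EA B3 AE at offsets 15–17.
Offset 16 falls in char 5's range; it's byte 2 of EA B3 AE = 0xB3.

0xB3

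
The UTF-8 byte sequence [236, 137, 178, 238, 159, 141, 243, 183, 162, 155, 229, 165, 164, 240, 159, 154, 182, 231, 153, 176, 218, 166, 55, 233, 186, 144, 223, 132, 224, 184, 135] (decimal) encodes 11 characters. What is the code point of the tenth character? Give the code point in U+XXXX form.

U+07C4

Offset 0: leading byte 0xEC = 11101100 → 3-byte char #1 = EC 89 B2.
Offset 3: leading byte 0xEE = 11101110 → 3-byte char #2 = EE 9F 8D.
Offset 6: leading byte 0xF3 = 11110011 → 4-byte char #3 = F3 B7 A2 9B.
Offset 10: leading byte 0xE5 = 11100101 → 3-byte char #4 = E5 A5 A4.
Offset 13: leading byte 0xF0 = 11110000 → 4-byte char #5 = F0 9F 9A B6.
Offset 17: leading byte 0xE7 = 11100111 → 3-byte char #6 = E7 99 B0.
Offset 20: leading byte 0xDA = 11011010 → 2-byte char #7 = DA A6.
Offset 22: leading byte 0x37 = 00110111 → 1-byte char #8 = 37.
Offset 23: leading byte 0xE9 = 11101001 → 3-byte char #9 = E9 BA 90.
Offset 26: leading byte 0xDF = 11011111 → 2-byte char #10 = DF 84.
Leading byte 0xDF = 11011111 matches 110xxxxx → 2-byte sequence.
Byte 1: 0xDF = 11011111, payload 11111 (5 bits).
Byte 2: 0x84 = 10000100 (10xxxxxx ✓), payload 000100.
Concatenate: 11111000100 = 0x7C4 (11 bits → U+07C4).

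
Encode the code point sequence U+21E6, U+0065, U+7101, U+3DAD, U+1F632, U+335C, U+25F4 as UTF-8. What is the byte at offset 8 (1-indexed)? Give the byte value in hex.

0xE3

1-indexed offset 8 is 0-indexed offset 7.
U+21E6 → 3-byte form E2 87 A6 at offsets 0–2.
U+0065 → 1-byte form 65 at offsets 3–3.
U+7101 → 3-byte form E7 84 81 at offsets 4–6.
U+3DAD → 3-byte form E3 B6 AD at offsets 7–9.
Offset 7 falls in char 4's range; it's byte 1 of E3 B6 AD = 0xE3.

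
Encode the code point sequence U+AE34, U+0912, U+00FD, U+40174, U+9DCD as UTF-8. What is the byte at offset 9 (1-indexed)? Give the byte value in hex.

0xF1

1-indexed offset 9 is 0-indexed offset 8.
U+AE34 → 3-byte form EA B8 B4 at offsets 0–2.
U+0912 → 3-byte form E0 A4 92 at offsets 3–5.
U+00FD → 2-byte form C3 BD at offsets 6–7.
U+40174 → 4-byte form F1 80 85 B4 at offsets 8–11.
Offset 8 falls in char 4's range; it's byte 1 of F1 80 85 B4 = 0xF1.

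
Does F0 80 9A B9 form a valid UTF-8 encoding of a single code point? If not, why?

Leading byte 0xF0 = 11110000 → 4-byte form.
Continuation bytes all match 10xxxxxx. Payload decodes to 0x6B9.
But 0x6B9 < 0x10000, the minimum for a 4-byte sequence — this is an overlong encoding.

invalid (overlong encoding)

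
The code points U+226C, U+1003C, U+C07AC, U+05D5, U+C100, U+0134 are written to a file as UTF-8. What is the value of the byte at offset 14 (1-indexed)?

0xEC

1-indexed offset 14 is 0-indexed offset 13.
U+226C → 3-byte form E2 89 AC at offsets 0–2.
U+1003C → 4-byte form F0 90 80 BC at offsets 3–6.
U+C07AC → 4-byte form F3 80 9E AC at offsets 7–10.
U+05D5 → 2-byte form D7 95 at offsets 11–12.
U+C100 → 3-byte form EC 84 80 at offsets 13–15.
Offset 13 falls in char 5's range; it's byte 1 of EC 84 80 = 0xEC.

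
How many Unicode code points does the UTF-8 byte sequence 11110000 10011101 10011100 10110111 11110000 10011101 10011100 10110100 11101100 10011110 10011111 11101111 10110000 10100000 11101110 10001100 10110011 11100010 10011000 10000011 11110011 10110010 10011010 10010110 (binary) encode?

Byte at offset 0: 0xF0 = 11110000 → 4-byte char (#1). Advance 4.
Byte at offset 4: 0xF0 = 11110000 → 4-byte char (#2). Advance 4.
Byte at offset 8: 0xEC = 11101100 → 3-byte char (#3). Advance 3.
Byte at offset 11: 0xEF = 11101111 → 3-byte char (#4). Advance 3.
Byte at offset 14: 0xEE = 11101110 → 3-byte char (#5). Advance 3.
Byte at offset 17: 0xE2 = 11100010 → 3-byte char (#6). Advance 3.
Byte at offset 20: 0xF3 = 11110011 → 4-byte char (#7). Advance 4.
Reached end at offset 24 after 7 code points.

7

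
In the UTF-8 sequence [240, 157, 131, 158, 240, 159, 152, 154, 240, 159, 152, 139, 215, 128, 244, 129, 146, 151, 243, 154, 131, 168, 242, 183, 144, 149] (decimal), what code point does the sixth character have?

Offset 0: leading byte 0xF0 = 11110000 → 4-byte char #1 = F0 9D 83 9E.
Offset 4: leading byte 0xF0 = 11110000 → 4-byte char #2 = F0 9F 98 9A.
Offset 8: leading byte 0xF0 = 11110000 → 4-byte char #3 = F0 9F 98 8B.
Offset 12: leading byte 0xD7 = 11010111 → 2-byte char #4 = D7 80.
Offset 14: leading byte 0xF4 = 11110100 → 4-byte char #5 = F4 81 92 97.
Offset 18: leading byte 0xF3 = 11110011 → 4-byte char #6 = F3 9A 83 A8.
Leading byte 0xF3 = 11110011 matches 11110xxx → 4-byte sequence.
Byte 1: 0xF3 = 11110011, payload 011 (3 bits).
Byte 2: 0x9A = 10011010 (10xxxxxx ✓), payload 011010.
Byte 3: 0x83 = 10000011 (10xxxxxx ✓), payload 000011.
Byte 4: 0xA8 = 10101000 (10xxxxxx ✓), payload 101000.
Concatenate: 011011010000011101000 = 0xDA0E8 (21 bits → U+DA0E8).

U+DA0E8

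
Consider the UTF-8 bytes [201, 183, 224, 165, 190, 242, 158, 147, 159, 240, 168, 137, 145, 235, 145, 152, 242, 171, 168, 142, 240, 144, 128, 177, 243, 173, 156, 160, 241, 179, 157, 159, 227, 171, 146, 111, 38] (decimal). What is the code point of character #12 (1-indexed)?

Offset 0: leading byte 0xC9 = 11001001 → 2-byte char #1 = C9 B7.
Offset 2: leading byte 0xE0 = 11100000 → 3-byte char #2 = E0 A5 BE.
Offset 5: leading byte 0xF2 = 11110010 → 4-byte char #3 = F2 9E 93 9F.
Offset 9: leading byte 0xF0 = 11110000 → 4-byte char #4 = F0 A8 89 91.
Offset 13: leading byte 0xEB = 11101011 → 3-byte char #5 = EB 91 98.
Offset 16: leading byte 0xF2 = 11110010 → 4-byte char #6 = F2 AB A8 8E.
Offset 20: leading byte 0xF0 = 11110000 → 4-byte char #7 = F0 90 80 B1.
Offset 24: leading byte 0xF3 = 11110011 → 4-byte char #8 = F3 AD 9C A0.
Offset 28: leading byte 0xF1 = 11110001 → 4-byte char #9 = F1 B3 9D 9F.
Offset 32: leading byte 0xE3 = 11100011 → 3-byte char #10 = E3 AB 92.
Offset 35: leading byte 0x6F = 01101111 → 1-byte char #11 = 6F.
Offset 36: leading byte 0x26 = 00100110 → 1-byte char #12 = 26.
Leading byte 0x26 = 00100110 matches 0xxxxxxx → 1-byte sequence.
Byte 1: 0x26 = 00100110, payload 0100110 (7 bits).
Concatenate: 0100110 = 0x26 (7 bits → U+0026).

U+0026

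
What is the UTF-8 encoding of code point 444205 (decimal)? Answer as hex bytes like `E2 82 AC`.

U+6C72D = 0x6C72D = 444205 decimal. In range U+10000–U+10FFFF → 4-byte form: 11110xxx 10xxxxxx 10xxxxxx 10xxxxxx.
Binary (21 bits): 001101100011100101101.
Split 3+6+6+6: 001 | 101100 | 011100 | 101101.
Byte 1: 11110001 = 0xF1.
Byte 2: 10101100 = 0xAC.
Byte 3: 10011100 = 0x9C.
Byte 4: 10101101 = 0xAD.

F1 AC 9C AD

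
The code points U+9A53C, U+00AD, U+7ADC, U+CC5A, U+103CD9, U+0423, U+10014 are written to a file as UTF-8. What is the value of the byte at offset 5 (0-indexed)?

0xAD

U+9A53C → 4-byte form F2 9A 94 BC at offsets 0–3.
U+00AD → 2-byte form C2 AD at offsets 4–5.
Offset 5 falls in char 2's range; it's byte 2 of C2 AD = 0xAD.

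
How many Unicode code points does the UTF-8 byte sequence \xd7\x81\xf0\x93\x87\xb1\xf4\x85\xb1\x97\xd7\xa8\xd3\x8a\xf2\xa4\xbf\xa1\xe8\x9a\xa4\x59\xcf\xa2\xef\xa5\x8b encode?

10

Byte at offset 0: 0xD7 = 11010111 → 2-byte char (#1). Advance 2.
Byte at offset 2: 0xF0 = 11110000 → 4-byte char (#2). Advance 4.
Byte at offset 6: 0xF4 = 11110100 → 4-byte char (#3). Advance 4.
Byte at offset 10: 0xD7 = 11010111 → 2-byte char (#4). Advance 2.
Byte at offset 12: 0xD3 = 11010011 → 2-byte char (#5). Advance 2.
Byte at offset 14: 0xF2 = 11110010 → 4-byte char (#6). Advance 4.
Byte at offset 18: 0xE8 = 11101000 → 3-byte char (#7). Advance 3.
Byte at offset 21: 0x59 = 01011001 → 1-byte char (#8). Advance 1.
Byte at offset 22: 0xCF = 11001111 → 2-byte char (#9). Advance 2.
Byte at offset 24: 0xEF = 11101111 → 3-byte char (#10). Advance 3.
Reached end at offset 27 after 10 code points.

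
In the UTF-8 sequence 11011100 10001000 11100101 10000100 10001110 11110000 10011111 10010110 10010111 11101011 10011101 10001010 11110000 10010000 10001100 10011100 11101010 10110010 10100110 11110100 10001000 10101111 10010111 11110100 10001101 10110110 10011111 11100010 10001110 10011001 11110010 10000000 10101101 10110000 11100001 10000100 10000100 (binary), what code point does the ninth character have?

Offset 0: leading byte 0xDC = 11011100 → 2-byte char #1 = DC 88.
Offset 2: leading byte 0xE5 = 11100101 → 3-byte char #2 = E5 84 8E.
Offset 5: leading byte 0xF0 = 11110000 → 4-byte char #3 = F0 9F 96 97.
Offset 9: leading byte 0xEB = 11101011 → 3-byte char #4 = EB 9D 8A.
Offset 12: leading byte 0xF0 = 11110000 → 4-byte char #5 = F0 90 8C 9C.
Offset 16: leading byte 0xEA = 11101010 → 3-byte char #6 = EA B2 A6.
Offset 19: leading byte 0xF4 = 11110100 → 4-byte char #7 = F4 88 AF 97.
Offset 23: leading byte 0xF4 = 11110100 → 4-byte char #8 = F4 8D B6 9F.
Offset 27: leading byte 0xE2 = 11100010 → 3-byte char #9 = E2 8E 99.
Leading byte 0xE2 = 11100010 matches 1110xxxx → 3-byte sequence.
Byte 1: 0xE2 = 11100010, payload 0010 (4 bits).
Byte 2: 0x8E = 10001110 (10xxxxxx ✓), payload 001110.
Byte 3: 0x99 = 10011001 (10xxxxxx ✓), payload 011001.
Concatenate: 0010001110011001 = 0x2399 (16 bits → U+2399).

U+2399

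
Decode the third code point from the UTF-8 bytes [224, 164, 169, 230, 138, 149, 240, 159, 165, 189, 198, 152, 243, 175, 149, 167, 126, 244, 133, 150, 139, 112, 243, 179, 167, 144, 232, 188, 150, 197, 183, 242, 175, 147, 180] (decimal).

U+1F97D

Offset 0: leading byte 0xE0 = 11100000 → 3-byte char #1 = E0 A4 A9.
Offset 3: leading byte 0xE6 = 11100110 → 3-byte char #2 = E6 8A 95.
Offset 6: leading byte 0xF0 = 11110000 → 4-byte char #3 = F0 9F A5 BD.
Leading byte 0xF0 = 11110000 matches 11110xxx → 4-byte sequence.
Byte 1: 0xF0 = 11110000, payload 000 (3 bits).
Byte 2: 0x9F = 10011111 (10xxxxxx ✓), payload 011111.
Byte 3: 0xA5 = 10100101 (10xxxxxx ✓), payload 100101.
Byte 4: 0xBD = 10111101 (10xxxxxx ✓), payload 111101.
Concatenate: 000011111100101111101 = 0x1F97D (21 bits → U+1F97D).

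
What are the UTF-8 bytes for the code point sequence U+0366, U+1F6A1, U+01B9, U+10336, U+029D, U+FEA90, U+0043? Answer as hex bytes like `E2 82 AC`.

CD A6 F0 9F 9A A1 C6 B9 F0 90 8C B6 CA 9D F3 BE AA 90 43

U+0366: 2-byte form → CD A6.
U+1F6A1: 4-byte form → F0 9F 9A A1.
U+01B9: 2-byte form → C6 B9.
U+10336: 4-byte form → F0 90 8C B6.
U+029D: 2-byte form → CA 9D.
U+FEA90: 4-byte form → F3 BE AA 90.
U+0043: 1-byte form → 43.
Concatenated (19 bytes): CD A6 F0 9F 9A A1 C6 B9 F0 90 8C B6 CA 9D F3 BE AA 90 43.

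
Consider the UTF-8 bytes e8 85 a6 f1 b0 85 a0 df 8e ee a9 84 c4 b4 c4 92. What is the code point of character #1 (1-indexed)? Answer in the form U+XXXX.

U+8166

Offset 0: leading byte 0xE8 = 11101000 → 3-byte char #1 = E8 85 A6.
Leading byte 0xE8 = 11101000 matches 1110xxxx → 3-byte sequence.
Byte 1: 0xE8 = 11101000, payload 1000 (4 bits).
Byte 2: 0x85 = 10000101 (10xxxxxx ✓), payload 000101.
Byte 3: 0xA6 = 10100110 (10xxxxxx ✓), payload 100110.
Concatenate: 1000000101100110 = 0x8166 (16 bits → U+8166).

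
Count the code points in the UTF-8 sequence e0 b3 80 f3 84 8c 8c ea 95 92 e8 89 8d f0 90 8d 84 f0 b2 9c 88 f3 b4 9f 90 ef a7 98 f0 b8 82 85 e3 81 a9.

Byte at offset 0: 0xE0 = 11100000 → 3-byte char (#1). Advance 3.
Byte at offset 3: 0xF3 = 11110011 → 4-byte char (#2). Advance 4.
Byte at offset 7: 0xEA = 11101010 → 3-byte char (#3). Advance 3.
Byte at offset 10: 0xE8 = 11101000 → 3-byte char (#4). Advance 3.
Byte at offset 13: 0xF0 = 11110000 → 4-byte char (#5). Advance 4.
Byte at offset 17: 0xF0 = 11110000 → 4-byte char (#6). Advance 4.
Byte at offset 21: 0xF3 = 11110011 → 4-byte char (#7). Advance 4.
Byte at offset 25: 0xEF = 11101111 → 3-byte char (#8). Advance 3.
Byte at offset 28: 0xF0 = 11110000 → 4-byte char (#9). Advance 4.
Byte at offset 32: 0xE3 = 11100011 → 3-byte char (#10). Advance 3.
Reached end at offset 35 after 10 code points.

10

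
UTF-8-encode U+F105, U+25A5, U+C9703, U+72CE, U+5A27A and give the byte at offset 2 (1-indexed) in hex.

0x84

1-indexed offset 2 is 0-indexed offset 1.
U+F105 → 3-byte form EF 84 85 at offsets 0–2.
Offset 1 falls in char 1's range; it's byte 2 of EF 84 85 = 0x84.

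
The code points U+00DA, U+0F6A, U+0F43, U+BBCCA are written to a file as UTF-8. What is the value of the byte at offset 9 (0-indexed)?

U+00DA → 2-byte form C3 9A at offsets 0–1.
U+0F6A → 3-byte form E0 BD AA at offsets 2–4.
U+0F43 → 3-byte form E0 BD 83 at offsets 5–7.
U+BBCCA → 4-byte form F2 BB B3 8A at offsets 8–11.
Offset 9 falls in char 4's range; it's byte 2 of F2 BB B3 8A = 0xBB.

0xBB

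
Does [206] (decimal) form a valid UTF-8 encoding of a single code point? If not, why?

Leading byte 0xCE = 11001110 → 2-byte form, but only 1 byte is present.

invalid (sequence truncated)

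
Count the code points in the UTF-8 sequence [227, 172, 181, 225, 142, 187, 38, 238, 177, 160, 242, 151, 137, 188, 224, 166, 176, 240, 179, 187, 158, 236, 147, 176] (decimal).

Byte at offset 0: 0xE3 = 11100011 → 3-byte char (#1). Advance 3.
Byte at offset 3: 0xE1 = 11100001 → 3-byte char (#2). Advance 3.
Byte at offset 6: 0x26 = 00100110 → 1-byte char (#3). Advance 1.
Byte at offset 7: 0xEE = 11101110 → 3-byte char (#4). Advance 3.
Byte at offset 10: 0xF2 = 11110010 → 4-byte char (#5). Advance 4.
Byte at offset 14: 0xE0 = 11100000 → 3-byte char (#6). Advance 3.
Byte at offset 17: 0xF0 = 11110000 → 4-byte char (#7). Advance 4.
Byte at offset 21: 0xEC = 11101100 → 3-byte char (#8). Advance 3.
Reached end at offset 24 after 8 code points.

8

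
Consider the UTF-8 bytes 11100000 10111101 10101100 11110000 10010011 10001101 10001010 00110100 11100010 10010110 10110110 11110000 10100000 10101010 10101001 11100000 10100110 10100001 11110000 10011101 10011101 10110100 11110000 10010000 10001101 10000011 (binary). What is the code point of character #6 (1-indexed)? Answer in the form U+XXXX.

Offset 0: leading byte 0xE0 = 11100000 → 3-byte char #1 = E0 BD AC.
Offset 3: leading byte 0xF0 = 11110000 → 4-byte char #2 = F0 93 8D 8A.
Offset 7: leading byte 0x34 = 00110100 → 1-byte char #3 = 34.
Offset 8: leading byte 0xE2 = 11100010 → 3-byte char #4 = E2 96 B6.
Offset 11: leading byte 0xF0 = 11110000 → 4-byte char #5 = F0 A0 AA A9.
Offset 15: leading byte 0xE0 = 11100000 → 3-byte char #6 = E0 A6 A1.
Leading byte 0xE0 = 11100000 matches 1110xxxx → 3-byte sequence.
Byte 1: 0xE0 = 11100000, payload 0000 (4 bits).
Byte 2: 0xA6 = 10100110 (10xxxxxx ✓), payload 100110.
Byte 3: 0xA1 = 10100001 (10xxxxxx ✓), payload 100001.
Concatenate: 0000100110100001 = 0x9A1 (16 bits → U+09A1).

U+09A1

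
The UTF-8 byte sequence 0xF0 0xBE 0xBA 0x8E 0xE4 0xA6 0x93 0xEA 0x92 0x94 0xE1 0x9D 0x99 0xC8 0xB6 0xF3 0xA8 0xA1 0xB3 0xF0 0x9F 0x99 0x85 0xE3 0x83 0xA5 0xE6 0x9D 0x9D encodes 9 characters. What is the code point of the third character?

U+A494

Offset 0: leading byte 0xF0 = 11110000 → 4-byte char #1 = F0 BE BA 8E.
Offset 4: leading byte 0xE4 = 11100100 → 3-byte char #2 = E4 A6 93.
Offset 7: leading byte 0xEA = 11101010 → 3-byte char #3 = EA 92 94.
Leading byte 0xEA = 11101010 matches 1110xxxx → 3-byte sequence.
Byte 1: 0xEA = 11101010, payload 1010 (4 bits).
Byte 2: 0x92 = 10010010 (10xxxxxx ✓), payload 010010.
Byte 3: 0x94 = 10010100 (10xxxxxx ✓), payload 010100.
Concatenate: 1010010010010100 = 0xA494 (16 bits → U+A494).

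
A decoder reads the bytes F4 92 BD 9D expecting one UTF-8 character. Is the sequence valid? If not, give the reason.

invalid (encodes a value above U+10FFFF)

Leading byte 0xF4 = 11110100 → 4-byte form.
Payload = 0x112F5D, which exceeds U+10FFFF, the maximum Unicode code point. (Leading bytes F5–FF, or F4 followed by ≥ 0x90, are invalid.)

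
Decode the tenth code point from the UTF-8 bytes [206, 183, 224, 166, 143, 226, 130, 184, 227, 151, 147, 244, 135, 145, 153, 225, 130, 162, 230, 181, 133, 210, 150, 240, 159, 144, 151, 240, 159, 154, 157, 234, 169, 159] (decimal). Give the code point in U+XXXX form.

U+1F69D

Offset 0: leading byte 0xCE = 11001110 → 2-byte char #1 = CE B7.
Offset 2: leading byte 0xE0 = 11100000 → 3-byte char #2 = E0 A6 8F.
Offset 5: leading byte 0xE2 = 11100010 → 3-byte char #3 = E2 82 B8.
Offset 8: leading byte 0xE3 = 11100011 → 3-byte char #4 = E3 97 93.
Offset 11: leading byte 0xF4 = 11110100 → 4-byte char #5 = F4 87 91 99.
Offset 15: leading byte 0xE1 = 11100001 → 3-byte char #6 = E1 82 A2.
Offset 18: leading byte 0xE6 = 11100110 → 3-byte char #7 = E6 B5 85.
Offset 21: leading byte 0xD2 = 11010010 → 2-byte char #8 = D2 96.
Offset 23: leading byte 0xF0 = 11110000 → 4-byte char #9 = F0 9F 90 97.
Offset 27: leading byte 0xF0 = 11110000 → 4-byte char #10 = F0 9F 9A 9D.
Leading byte 0xF0 = 11110000 matches 11110xxx → 4-byte sequence.
Byte 1: 0xF0 = 11110000, payload 000 (3 bits).
Byte 2: 0x9F = 10011111 (10xxxxxx ✓), payload 011111.
Byte 3: 0x9A = 10011010 (10xxxxxx ✓), payload 011010.
Byte 4: 0x9D = 10011101 (10xxxxxx ✓), payload 011101.
Concatenate: 000011111011010011101 = 0x1F69D (21 bits → U+1F69D).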